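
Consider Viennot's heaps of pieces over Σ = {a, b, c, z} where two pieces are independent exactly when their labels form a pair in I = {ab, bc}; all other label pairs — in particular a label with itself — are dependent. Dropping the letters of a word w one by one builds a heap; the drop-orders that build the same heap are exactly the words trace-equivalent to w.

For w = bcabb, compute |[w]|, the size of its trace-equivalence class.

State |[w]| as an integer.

10

#0=b has no predecessor
#1=c has no predecessor
#2=a depends on [1:c]
#3=b depends on [0:b]
#4=b depends on [3:b]
sources: [0:b, 1:c]
N(rest) = Σ N(rest − s) over sources s of rest; N(one piece) = 1:
  size 1 → [2]=1  [4]=1
  size 2 → [1,2]=1  [2,4]=2  [3,4]=1
  size 3 → [0,3,4]=1  [1,2,4]=3  [2,3,4]=3
  first=0(b) contributes 6
  first=1(c) contributes 4
|[w]| = 10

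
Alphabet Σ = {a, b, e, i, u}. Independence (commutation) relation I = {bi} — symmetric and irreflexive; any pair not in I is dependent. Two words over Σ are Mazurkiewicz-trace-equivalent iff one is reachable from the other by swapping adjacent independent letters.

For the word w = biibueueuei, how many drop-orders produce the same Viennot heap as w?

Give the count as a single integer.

drop 0:b onto floor
drop 1:i onto floor
drop 2:i onto {1:i}
drop 3:b onto {0:b}
drop 4:u onto {2:i, 3:b}
drop 5:e onto {4:u}
drop 6:u onto {5:e}
drop 7:e onto {6:u}
drop 8:u onto {7:e}
drop 9:e onto {8:u}
drop 10:i onto {9:e}
ground layer = {0:b, 1:i}
drop-orders for the pieces not yet dropped (sum over which currently-grounded one goes next):
  1 to go: {10} 1
  2 to go: {9,10} 1
  3 to go: {8,9,10} 1
  4 to go: {7,8,9,10} 1
  5 to go: {6,7,8,9,10} 1
  6 to go: {5,6,7,8,9,10} 1
  7 to go: {4,5,6,7,8,9,10} 1
  8 to go: {2,4,5,6,7,8,9,10} 1  {3,4,5,6,7,8,9,10} 1
  9 to go: {0,3,4,5,6,7,8,9,10} 1  {1,2,4,5,6,7,8,9,10} 1  {2,3,4,5,6,7,8,9,10} 2
  if 0:b drops first: 3 orders
  if 1:i drops first: 3 orders
heap linearizations: 6

6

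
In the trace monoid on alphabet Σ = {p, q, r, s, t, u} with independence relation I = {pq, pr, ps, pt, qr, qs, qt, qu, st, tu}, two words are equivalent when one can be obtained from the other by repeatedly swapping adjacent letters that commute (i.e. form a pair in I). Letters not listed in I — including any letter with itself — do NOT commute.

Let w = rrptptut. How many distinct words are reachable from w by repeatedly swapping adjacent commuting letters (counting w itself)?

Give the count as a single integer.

0(r) covers ∅
1(r) covers 0:r
2(p) covers ∅
3(t) covers 1:r
4(p) covers 2:p
5(t) covers 3:t
6(u) covers 1:r, 4:p
7(t) covers 5:t
floor of heap: 0:r, 2:p
completions by unplaced set U, small U first (add the entries for U minus each lowest piece of U):
  |U|=1: {6}:1  {7}:1
  |U|=2: {4,6}:1  {5,7}:1  {6,7}:2
  |U|=3: {2,4,6}:1  {3,5,7}:1  {4,6,7}:3  {5,6,7}:3
  |U|=4: {2,4,6,7}:4  {3,5,6,7}:4  {4,5,6,7}:6
  |U|=5: {1,3,5,6,7}:4  {2,4,5,6,7}:10  {3,4,5,6,7}:10
  |U|=6: {0,1,3,5,6,7}:4  {1,3,4,5,6,7}:14  {2,3,4,5,6,7}:20
  start at 0(r): 34
  start at 2(p): 18
sum over floor = 52

52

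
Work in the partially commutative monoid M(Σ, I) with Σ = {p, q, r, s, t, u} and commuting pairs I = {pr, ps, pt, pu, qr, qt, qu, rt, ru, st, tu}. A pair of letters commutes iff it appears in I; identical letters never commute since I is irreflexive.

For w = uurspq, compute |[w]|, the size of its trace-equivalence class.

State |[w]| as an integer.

15

#0=u has no predecessor
#1=u depends on [0:u]
#2=r has no predecessor
#3=s depends on [1:u, 2:r]
#4=p has no predecessor
#5=q depends on [3:s, 4:p]
sources: [0:u, 2:r, 4:p]
N(rest) = Σ N(rest − s) over sources s of rest; N(one piece) = 1:
  size 1 → [5]=1
  size 2 → [3,5]=1  [4,5]=1
  size 3 → [1,3,5]=1  [2,3,5]=1  [3,4,5]=2
  size 4 → [0,1,3,5]=1  [1,2,3,5]=2  [1,3,4,5]=3  [2,3,4,5]=3
  first=0(u) contributes 8
  first=2(r) contributes 4
  first=4(p) contributes 3
|[w]| = 15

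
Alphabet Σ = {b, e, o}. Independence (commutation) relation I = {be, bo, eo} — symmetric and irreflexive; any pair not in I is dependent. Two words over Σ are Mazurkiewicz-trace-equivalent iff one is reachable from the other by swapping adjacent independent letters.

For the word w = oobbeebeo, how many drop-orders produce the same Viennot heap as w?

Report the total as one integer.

1680

drop 0:o onto floor
drop 1:o onto {0:o}
drop 2:b onto floor
drop 3:b onto {2:b}
drop 4:e onto floor
drop 5:e onto {4:e}
drop 6:b onto {3:b}
drop 7:e onto {5:e}
drop 8:o onto {1:o}
ground layer = {0:o, 2:b, 4:e}
drop-orders for the pieces not yet dropped (sum over which currently-grounded one goes next):
  1 to go: {6} 1  {7} 1  {8} 1
  2 to go: {1,8} 1  {3,6} 1  {5,7} 1  {6,7} 2  {6,8} 2  {7,8} 2
  3 to go: {0,1,8} 1  {1,6,8} 3  {1,7,8} 3  {2,3,6} 1  {3,6,7} 3  {3,6,8} 3  {4,5,7} 1  {5,6,7} 3  {5,7,8} 3  {6,7,8} 6
  4 to go: {0,1,6,8} 4  {0,1,7,8} 4  {1,3,6,8} 6  {1,5,7,8} 6  {1,6,7,8} 12  {2,3,6,7} 4  {2,3,6,8} 4  {3,5,6,7} 6  {3,6,7,8} 12  {4,5,6,7} 4  {4,5,7,8} 4  {5,6,7,8} 12
  5 to go: {0,1,3,6,8} 10  {0,1,5,7,8} 10  {0,1,6,7,8} 20  {1,2,3,6,8} 10  {1,3,6,7,8} 30  {1,4,5,7,8} 10  {1,5,6,7,8} 30  {2,3,5,6,7} 10  {2,3,6,7,8} 20  {3,4,5,6,7} 10  {3,5,6,7,8} 30  {4,5,6,7,8} 20
  6 to go: {0,1,2,3,6,8} 20  {0,1,3,6,7,8} 60  {0,1,4,5,7,8} 20  {0,1,5,6,7,8} 60  {1,2,3,6,7,8} 60  {1,3,5,6,7,8} 90  {1,4,5,6,7,8} 60  {2,3,4,5,6,7} 20  {2,3,5,6,7,8} 60  {3,4,5,6,7,8} 60
  7 to go: {0,1,2,3,6,7,8} 140  {0,1,3,5,6,7,8} 210  {0,1,4,5,6,7,8} 140  {1,2,3,5,6,7,8} 210  {1,3,4,5,6,7,8} 210  {2,3,4,5,6,7,8} 140
  if 0:o drops first: 560 orders
  if 2:b drops first: 560 orders
  if 4:e drops first: 560 orders
heap linearizations: 1680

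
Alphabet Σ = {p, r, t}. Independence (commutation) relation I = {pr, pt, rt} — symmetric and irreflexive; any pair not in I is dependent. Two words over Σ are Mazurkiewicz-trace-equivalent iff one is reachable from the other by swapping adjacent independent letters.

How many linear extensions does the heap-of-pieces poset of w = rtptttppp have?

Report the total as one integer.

0(r) covers ∅
1(t) covers ∅
2(p) covers ∅
3(t) covers 1:t
4(t) covers 3:t
5(t) covers 4:t
6(p) covers 2:p
7(p) covers 6:p
8(p) covers 7:p
floor of heap: 0:r, 1:t, 2:p
completions by unplaced set U, small U first (add the entries for U minus each lowest piece of U):
  |U|=1: {0}:1  {5}:1  {8}:1
  |U|=2: {0,5}:2  {0,8}:2  {4,5}:1  {5,8}:2  {7,8}:1
  |U|=3: {0,4,5}:3  {0,5,8}:6  {0,7,8}:3  {3,4,5}:1  {4,5,8}:3  {5,7,8}:3  {6,7,8}:1
  |U|=4: {0,3,4,5}:4  {0,4,5,8}:12  {0,5,7,8}:12  {0,6,7,8}:4  {1,3,4,5}:1  {2,6,7,8}:1  {3,4,5,8}:4  {4,5,7,8}:6  {5,6,7,8}:4
  |U|=5: {0,1,3,4,5}:5  {0,2,6,7,8}:5  {0,3,4,5,8}:20  {0,4,5,7,8}:30  {0,5,6,7,8}:20  {1,3,4,5,8}:5  {2,5,6,7,8}:5  {3,4,5,7,8}:10  {4,5,6,7,8}:10
  |U|=6: {0,1,3,4,5,8}:30  {0,2,5,6,7,8}:30  {0,3,4,5,7,8}:60  {0,4,5,6,7,8}:60  {1,3,4,5,7,8}:15  {2,4,5,6,7,8}:15  {3,4,5,6,7,8}:20
  |U|=7: {0,1,3,4,5,7,8}:105  {0,2,4,5,6,7,8}:105  {0,3,4,5,6,7,8}:140  {1,3,4,5,6,7,8}:35  {2,3,4,5,6,7,8}:35
  start at 0(r): 70
  start at 1(t): 280
  start at 2(p): 280
sum over floor = 630

630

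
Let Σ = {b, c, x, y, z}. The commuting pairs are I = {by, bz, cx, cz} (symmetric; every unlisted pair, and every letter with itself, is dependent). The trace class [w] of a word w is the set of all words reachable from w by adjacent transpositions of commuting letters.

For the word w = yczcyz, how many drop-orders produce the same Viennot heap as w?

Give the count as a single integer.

#0=y has no predecessor
#1=c depends on [0:y]
#2=z depends on [0:y]
#3=c depends on [1:c]
#4=y depends on [2:z, 3:c]
#5=z depends on [4:y]
sources: [0:y]
N(rest) = Σ N(rest − s) over sources s of rest; N(one piece) = 1:
  size 1 → [5]=1
  size 2 → [4,5]=1
  size 3 → [2,4,5]=1  [3,4,5]=1
  size 4 → [1,3,4,5]=1  [2,3,4,5]=2
  first=0(y) contributes 3

3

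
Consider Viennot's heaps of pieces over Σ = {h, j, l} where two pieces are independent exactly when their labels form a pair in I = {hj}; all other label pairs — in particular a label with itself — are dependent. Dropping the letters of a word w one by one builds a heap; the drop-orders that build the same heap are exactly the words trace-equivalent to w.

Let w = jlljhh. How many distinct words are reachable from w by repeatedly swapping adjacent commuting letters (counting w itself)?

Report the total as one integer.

3

#0=j has no predecessor
#1=l depends on [0:j]
#2=l depends on [1:l]
#3=j depends on [2:l]
#4=h depends on [2:l]
#5=h depends on [4:h]
sources: [0:j]
N(rest) = Σ N(rest − s) over sources s of rest; N(one piece) = 1:
  size 1 → [3]=1  [5]=1
  size 2 → [3,5]=2  [4,5]=1
  size 3 → [3,4,5]=3
  size 4 → [2,3,4,5]=3
  first=0(j) contributes 3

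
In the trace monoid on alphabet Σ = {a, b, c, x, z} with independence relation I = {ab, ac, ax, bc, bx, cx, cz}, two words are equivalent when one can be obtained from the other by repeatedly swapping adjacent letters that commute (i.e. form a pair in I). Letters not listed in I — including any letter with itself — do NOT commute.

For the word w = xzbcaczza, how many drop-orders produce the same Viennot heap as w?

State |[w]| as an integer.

72

piece 0:x — minimal
piece 1:z rests on {0:x}
piece 2:b rests on {1:z}
piece 3:c — minimal
piece 4:a rests on {1:z}
piece 5:c rests on {3:c}
piece 6:z rests on {2:b, 4:a}
piece 7:z rests on {6:z}
piece 8:a rests on {7:z}
minimal pieces: {0:x, 3:c}
ways to finish when only these pieces remain (= sum over removing one remaining piece with nothing left below it):
  1 left: {5}→1  {8}→1
  2 left: {3,5}→1  {5,8}→2  {7,8}→1
  3 left: {3,5,8}→3  {5,7,8}→3  {6,7,8}→1
  4 left: {2,6,7,8}→1  {3,5,7,8}→6  {4,6,7,8}→1  {5,6,7,8}→4
  5 left: {2,4,6,7,8}→2  {2,5,6,7,8}→5  {3,5,6,7,8}→10  {4,5,6,7,8}→5
  6 left: {1,2,4,6,7,8}→2  {2,3,5,6,7,8}→15  {2,4,5,6,7,8}→12  {3,4,5,6,7,8}→15
  7 left: {0,1,2,4,6,7,8}→2  {1,2,4,5,6,7,8}→14  {2,3,4,5,6,7,8}→42
  placing 0:x first → 56 extensions
  placing 3:c first → 16 extensions
total linear extensions = 72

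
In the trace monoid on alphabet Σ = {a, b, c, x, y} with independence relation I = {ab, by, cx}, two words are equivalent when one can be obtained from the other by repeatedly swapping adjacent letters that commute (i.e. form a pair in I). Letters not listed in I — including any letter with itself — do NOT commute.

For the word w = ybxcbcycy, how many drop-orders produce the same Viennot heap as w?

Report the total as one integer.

0(y) covers ∅
1(b) covers ∅
2(x) covers 0:y, 1:b
3(c) covers 0:y, 1:b
4(b) covers 2:x, 3:c
5(c) covers 4:b
6(y) covers 5:c
7(c) covers 6:y
8(y) covers 7:c
floor of heap: 0:y, 1:b
completions by unplaced set U, small U first (add the entries for U minus each lowest piece of U):
  |U|=1: {8}:1
  |U|=2: {7,8}:1
  |U|=3: {6,7,8}:1
  |U|=4: {5,6,7,8}:1
  |U|=5: {4,5,6,7,8}:1
  |U|=6: {2,4,5,6,7,8}:1  {3,4,5,6,7,8}:1
  |U|=7: {2,3,4,5,6,7,8}:2
  start at 0(y): 2
  start at 1(b): 2
sum over floor = 4

4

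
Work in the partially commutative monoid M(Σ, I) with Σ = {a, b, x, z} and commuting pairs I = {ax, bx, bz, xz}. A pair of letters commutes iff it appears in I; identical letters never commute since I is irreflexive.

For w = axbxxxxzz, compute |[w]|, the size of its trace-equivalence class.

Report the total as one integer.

0(a) covers ∅
1(x) covers ∅
2(b) covers 0:a
3(x) covers 1:x
4(x) covers 3:x
5(x) covers 4:x
6(x) covers 5:x
7(z) covers 0:a
8(z) covers 7:z
floor of heap: 0:a, 1:x
completions by unplaced set U, small U first (add the entries for U minus each lowest piece of U):
  |U|=1: {2}:1  {6}:1  {8}:1
  |U|=2: {2,6}:2  {2,8}:2  {5,6}:1  {6,8}:2  {7,8}:1
  |U|=3: {2,5,6}:3  {2,6,8}:6  {2,7,8}:3  {4,5,6}:1  {5,6,8}:3  {6,7,8}:3
  |U|=4: {0,2,7,8}:3  {2,4,5,6}:4  {2,5,6,8}:12  {2,6,7,8}:12  {3,4,5,6}:1  {4,5,6,8}:4  {5,6,7,8}:6
  |U|=5: {0,2,6,7,8}:15  {1,3,4,5,6}:1  {2,3,4,5,6}:5  {2,4,5,6,8}:20  {2,5,6,7,8}:30  {3,4,5,6,8}:5  {4,5,6,7,8}:10
  |U|=6: {0,2,5,6,7,8}:45  {1,2,3,4,5,6}:6  {1,3,4,5,6,8}:6  {2,3,4,5,6,8}:30  {2,4,5,6,7,8}:60  {3,4,5,6,7,8}:15
  |U|=7: {0,2,4,5,6,7,8}:105  {1,2,3,4,5,6,8}:42  {1,3,4,5,6,7,8}:21  {2,3,4,5,6,7,8}:105
  start at 0(a): 168
  start at 1(x): 210
sum over floor = 378

378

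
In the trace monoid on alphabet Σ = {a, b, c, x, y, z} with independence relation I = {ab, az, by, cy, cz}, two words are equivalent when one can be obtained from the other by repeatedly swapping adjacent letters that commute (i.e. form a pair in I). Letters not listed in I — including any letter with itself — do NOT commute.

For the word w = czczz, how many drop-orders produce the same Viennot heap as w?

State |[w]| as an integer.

10

drop 0:c onto floor
drop 1:z onto floor
drop 2:c onto {0:c}
drop 3:z onto {1:z}
drop 4:z onto {3:z}
ground layer = {0:c, 1:z}
drop-orders for the pieces not yet dropped (sum over which currently-grounded one goes next):
  1 to go: {2} 1  {4} 1
  2 to go: {0,2} 1  {2,4} 2  {3,4} 1
  3 to go: {0,2,4} 3  {1,3,4} 1  {2,3,4} 3
  if 0:c drops first: 4 orders
  if 1:z drops first: 6 orders
heap linearizations: 10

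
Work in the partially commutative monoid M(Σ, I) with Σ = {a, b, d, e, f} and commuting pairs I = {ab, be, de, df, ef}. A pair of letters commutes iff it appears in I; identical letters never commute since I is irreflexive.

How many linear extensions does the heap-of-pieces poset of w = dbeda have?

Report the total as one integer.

piece 0:d — minimal
piece 1:b rests on {0:d}
piece 2:e — minimal
piece 3:d rests on {1:b}
piece 4:a rests on {2:e, 3:d}
minimal pieces: {0:d, 2:e}
ways to finish when only these pieces remain (= sum over removing one remaining piece with nothing left below it):
  1 left: {4}→1
  2 left: {2,4}→1  {3,4}→1
  3 left: {1,3,4}→1  {2,3,4}→2
  placing 0:d first → 3 extensions
  placing 2:e first → 1 extensions
total linear extensions = 4

4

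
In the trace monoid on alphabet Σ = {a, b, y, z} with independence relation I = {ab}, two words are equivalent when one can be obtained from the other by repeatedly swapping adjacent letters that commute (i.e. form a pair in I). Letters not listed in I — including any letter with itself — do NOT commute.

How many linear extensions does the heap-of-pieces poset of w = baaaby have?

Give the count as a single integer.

10

#0=b has no predecessor
#1=a has no predecessor
#2=a depends on [1:a]
#3=a depends on [2:a]
#4=b depends on [0:b]
#5=y depends on [3:a, 4:b]
sources: [0:b, 1:a]
N(rest) = Σ N(rest − s) over sources s of rest; N(one piece) = 1:
  size 1 → [5]=1
  size 2 → [3,5]=1  [4,5]=1
  size 3 → [0,4,5]=1  [2,3,5]=1  [3,4,5]=2
  size 4 → [0,3,4,5]=3  [1,2,3,5]=1  [2,3,4,5]=3
  first=0(b) contributes 4
  first=1(a) contributes 6
|[w]| = 10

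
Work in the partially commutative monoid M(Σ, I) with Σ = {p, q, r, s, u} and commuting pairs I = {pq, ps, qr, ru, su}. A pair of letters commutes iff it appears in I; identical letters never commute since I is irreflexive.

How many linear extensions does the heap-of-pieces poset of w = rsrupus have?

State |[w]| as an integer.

13

#0=r has no predecessor
#1=s depends on [0:r]
#2=r depends on [1:s]
#3=u has no predecessor
#4=p depends on [2:r, 3:u]
#5=u depends on [4:p]
#6=s depends on [2:r]
sources: [0:r, 3:u]
N(rest) = Σ N(rest − s) over sources s of rest; N(one piece) = 1:
  size 1 → [5]=1  [6]=1
  size 2 → [4,5]=1  [5,6]=2
  size 3 → [3,4,5]=1  [4,5,6]=3
  size 4 → [2,4,5,6]=3  [3,4,5,6]=4
  size 5 → [1,2,4,5,6]=3  [2,3,4,5,6]=7
  first=0(r) contributes 10
  first=3(u) contributes 3
|[w]| = 13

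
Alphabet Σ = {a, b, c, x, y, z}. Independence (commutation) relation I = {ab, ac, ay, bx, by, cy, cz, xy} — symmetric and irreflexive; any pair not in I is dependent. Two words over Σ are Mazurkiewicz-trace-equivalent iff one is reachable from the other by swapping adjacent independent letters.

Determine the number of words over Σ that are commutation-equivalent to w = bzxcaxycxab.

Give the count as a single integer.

54

piece 0:b — minimal
piece 1:z rests on {0:b}
piece 2:x rests on {1:z}
piece 3:c rests on {2:x}
piece 4:a rests on {2:x}
piece 5:x rests on {3:c, 4:a}
piece 6:y rests on {1:z}
piece 7:c rests on {5:x}
piece 8:x rests on {7:c}
piece 9:a rests on {8:x}
piece 10:b rests on {7:c}
minimal pieces: {0:b}
ways to finish when only these pieces remain (= sum over removing one remaining piece with nothing left below it):
  1 left: {6}→1  {9}→1  {10}→1
  2 left: {6,9}→2  {6,10}→2  {8,9}→1  {9,10}→2
  3 left: {6,8,9}→3  {6,9,10}→6  {8,9,10}→3
  4 left: {6,8,9,10}→12  {7,8,9,10}→3
  5 left: {5,7,8,9,10}→3  {6,7,8,9,10}→15
  6 left: {3,5,7,8,9,10}→3  {4,5,7,8,9,10}→3  {5,6,7,8,9,10}→18
  7 left: {3,4,5,7,8,9,10}→6  {3,5,6,7,8,9,10}→21  {4,5,6,7,8,9,10}→21
  8 left: {2,3,4,5,7,8,9,10}→6  {3,4,5,6,7,8,9,10}→48
  9 left: {2,3,4,5,6,7,8,9,10}→54
  placing 0:b first → 54 extensions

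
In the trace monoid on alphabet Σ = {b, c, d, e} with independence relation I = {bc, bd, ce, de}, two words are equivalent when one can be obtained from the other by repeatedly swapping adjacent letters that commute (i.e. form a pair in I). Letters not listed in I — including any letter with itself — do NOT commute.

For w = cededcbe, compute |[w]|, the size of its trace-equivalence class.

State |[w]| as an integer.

70

0(c) covers ∅
1(e) covers ∅
2(d) covers 0:c
3(e) covers 1:e
4(d) covers 2:d
5(c) covers 4:d
6(b) covers 3:e
7(e) covers 6:b
floor of heap: 0:c, 1:e
completions by unplaced set U, small U first (add the entries for U minus each lowest piece of U):
  |U|=1: {5}:1  {7}:1
  |U|=2: {4,5}:1  {5,7}:2  {6,7}:1
  |U|=3: {2,4,5}:1  {3,6,7}:1  {4,5,7}:3  {5,6,7}:3
  |U|=4: {0,2,4,5}:1  {1,3,6,7}:1  {2,4,5,7}:4  {3,5,6,7}:4  {4,5,6,7}:6
  |U|=5: {0,2,4,5,7}:5  {1,3,5,6,7}:5  {2,4,5,6,7}:10  {3,4,5,6,7}:10
  |U|=6: {0,2,4,5,6,7}:15  {1,3,4,5,6,7}:15  {2,3,4,5,6,7}:20
  start at 0(c): 35
  start at 1(e): 35
sum over floor = 70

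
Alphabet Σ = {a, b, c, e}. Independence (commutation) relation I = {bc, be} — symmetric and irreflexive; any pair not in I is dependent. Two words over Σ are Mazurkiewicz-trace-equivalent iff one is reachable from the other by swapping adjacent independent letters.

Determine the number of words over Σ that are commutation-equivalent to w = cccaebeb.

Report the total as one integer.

piece 0:c — minimal
piece 1:c rests on {0:c}
piece 2:c rests on {1:c}
piece 3:a rests on {2:c}
piece 4:e rests on {3:a}
piece 5:b rests on {3:a}
piece 6:e rests on {4:e}
piece 7:b rests on {5:b}
minimal pieces: {0:c}
ways to finish when only these pieces remain (= sum over removing one remaining piece with nothing left below it):
  1 left: {6}→1  {7}→1
  2 left: {4,6}→1  {5,7}→1  {6,7}→2
  3 left: {4,6,7}→3  {5,6,7}→3
  4 left: {4,5,6,7}→6
  5 left: {3,4,5,6,7}→6
  6 left: {2,3,4,5,6,7}→6
  placing 0:c first → 6 extensions

6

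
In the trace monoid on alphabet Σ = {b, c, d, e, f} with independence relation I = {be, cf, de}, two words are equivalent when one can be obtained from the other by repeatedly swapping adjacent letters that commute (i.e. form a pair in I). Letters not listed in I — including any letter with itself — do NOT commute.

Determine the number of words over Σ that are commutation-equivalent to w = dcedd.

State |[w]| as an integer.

3

drop 0:d onto floor
drop 1:c onto {0:d}
drop 2:e onto {1:c}
drop 3:d onto {1:c}
drop 4:d onto {3:d}
ground layer = {0:d}
drop-orders for the pieces not yet dropped (sum over which currently-grounded one goes next):
  1 to go: {2} 1  {4} 1
  2 to go: {2,4} 2  {3,4} 1
  3 to go: {2,3,4} 3
  if 0:d drops first: 3 orders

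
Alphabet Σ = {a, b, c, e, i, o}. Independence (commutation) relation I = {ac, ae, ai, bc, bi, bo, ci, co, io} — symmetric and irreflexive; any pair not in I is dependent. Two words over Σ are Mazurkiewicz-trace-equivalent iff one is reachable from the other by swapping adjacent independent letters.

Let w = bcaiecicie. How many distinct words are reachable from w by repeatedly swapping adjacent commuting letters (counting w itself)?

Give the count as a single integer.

drop 0:b onto floor
drop 1:c onto floor
drop 2:a onto {0:b}
drop 3:i onto floor
drop 4:e onto {0:b, 1:c, 3:i}
drop 5:c onto {4:e}
drop 6:i onto {4:e}
drop 7:c onto {5:c}
drop 8:i onto {6:i}
drop 9:e onto {7:c, 8:i}
ground layer = {0:b, 1:c, 3:i}
drop-orders for the pieces not yet dropped (sum over which currently-grounded one goes next):
  1 to go: {2} 1  {9} 1
  2 to go: {2,9} 2  {7,9} 1  {8,9} 1
  3 to go: {2,7,9} 3  {2,8,9} 3  {5,7,9} 1  {6,8,9} 1  {7,8,9} 2
  4 to go: {2,5,7,9} 4  {2,6,8,9} 4  {2,7,8,9} 8  {5,7,8,9} 3  {6,7,8,9} 3
  5 to go: {2,5,7,8,9} 15  {2,6,7,8,9} 15  {5,6,7,8,9} 6
  6 to go: {2,5,6,7,8,9} 36  {4,5,6,7,8,9} 6
  7 to go: {1,4,5,6,7,8,9} 6  {2,4,5,6,7,8,9} 42  {3,4,5,6,7,8,9} 6
  8 to go: {0,2,4,5,6,7,8,9} 42  {1,2,4,5,6,7,8,9} 48  {1,3,4,5,6,7,8,9} 12  {2,3,4,5,6,7,8,9} 48
  if 0:b drops first: 108 orders
  if 1:c drops first: 90 orders
  if 3:i drops first: 90 orders
heap linearizations: 288

288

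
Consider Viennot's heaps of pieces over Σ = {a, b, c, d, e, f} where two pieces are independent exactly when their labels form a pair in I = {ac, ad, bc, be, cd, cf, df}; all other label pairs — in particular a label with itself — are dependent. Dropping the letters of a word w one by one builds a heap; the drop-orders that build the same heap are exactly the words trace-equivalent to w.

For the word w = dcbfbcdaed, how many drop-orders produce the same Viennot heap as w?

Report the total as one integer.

56

drop 0:d onto floor
drop 1:c onto floor
drop 2:b onto {0:d}
drop 3:f onto {2:b}
drop 4:b onto {3:f}
drop 5:c onto {1:c}
drop 6:d onto {4:b}
drop 7:a onto {4:b}
drop 8:e onto {5:c, 6:d, 7:a}
drop 9:d onto {8:e}
ground layer = {0:d, 1:c}
drop-orders for the pieces not yet dropped (sum over which currently-grounded one goes next):
  1 to go: {9} 1
  2 to go: {8,9} 1
  3 to go: {5,8,9} 1  {6,8,9} 1  {7,8,9} 1
  4 to go: {1,5,8,9} 1  {5,6,8,9} 2  {5,7,8,9} 2  {6,7,8,9} 2
  5 to go: {1,5,6,8,9} 3  {1,5,7,8,9} 3  {4,6,7,8,9} 2  {5,6,7,8,9} 6
  6 to go: {1,5,6,7,8,9} 12  {3,4,6,7,8,9} 2  {4,5,6,7,8,9} 8
  7 to go: {1,4,5,6,7,8,9} 20  {2,3,4,6,7,8,9} 2  {3,4,5,6,7,8,9} 10
  8 to go: {0,2,3,4,6,7,8,9} 2  {1,3,4,5,6,7,8,9} 30  {2,3,4,5,6,7,8,9} 12
  if 0:d drops first: 42 orders
  if 1:c drops first: 14 orders
heap linearizations: 56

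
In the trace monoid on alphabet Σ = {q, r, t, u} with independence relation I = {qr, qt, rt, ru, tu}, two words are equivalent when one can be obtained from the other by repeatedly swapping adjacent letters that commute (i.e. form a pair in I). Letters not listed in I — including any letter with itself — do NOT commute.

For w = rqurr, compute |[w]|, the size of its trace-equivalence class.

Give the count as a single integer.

10

piece 0:r — minimal
piece 1:q — minimal
piece 2:u rests on {1:q}
piece 3:r rests on {0:r}
piece 4:r rests on {3:r}
minimal pieces: {0:r, 1:q}
ways to finish when only these pieces remain (= sum over removing one remaining piece with nothing left below it):
  1 left: {2}→1  {4}→1
  2 left: {1,2}→1  {2,4}→2  {3,4}→1
  3 left: {0,3,4}→1  {1,2,4}→3  {2,3,4}→3
  placing 0:r first → 6 extensions
  placing 1:q first → 4 extensions
total linear extensions = 10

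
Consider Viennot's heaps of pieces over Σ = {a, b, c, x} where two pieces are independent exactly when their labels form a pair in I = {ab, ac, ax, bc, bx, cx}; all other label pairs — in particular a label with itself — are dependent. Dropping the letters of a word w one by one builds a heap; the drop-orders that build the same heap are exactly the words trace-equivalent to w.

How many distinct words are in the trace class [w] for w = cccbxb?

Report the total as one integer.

piece 0:c — minimal
piece 1:c rests on {0:c}
piece 2:c rests on {1:c}
piece 3:b — minimal
piece 4:x — minimal
piece 5:b rests on {3:b}
minimal pieces: {0:c, 3:b, 4:x}
ways to finish when only these pieces remain (= sum over removing one remaining piece with nothing left below it):
  1 left: {2}→1  {4}→1  {5}→1
  2 left: {1,2}→1  {2,4}→2  {2,5}→2  {3,5}→1  {4,5}→2
  3 left: {0,1,2}→1  {1,2,4}→3  {1,2,5}→3  {2,3,5}→3  {2,4,5}→6  {3,4,5}→3
  4 left: {0,1,2,4}→4  {0,1,2,5}→4  {1,2,3,5}→6  {1,2,4,5}→12  {2,3,4,5}→12
  placing 0:c first → 30 extensions
  placing 3:b first → 20 extensions
  placing 4:x first → 10 extensions
total linear extensions = 60

60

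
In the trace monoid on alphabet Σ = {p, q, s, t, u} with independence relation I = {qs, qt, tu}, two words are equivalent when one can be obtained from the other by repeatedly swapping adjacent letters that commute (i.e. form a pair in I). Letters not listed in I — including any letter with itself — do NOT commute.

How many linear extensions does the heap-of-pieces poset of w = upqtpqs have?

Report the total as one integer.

4

drop 0:u onto floor
drop 1:p onto {0:u}
drop 2:q onto {1:p}
drop 3:t onto {1:p}
drop 4:p onto {2:q, 3:t}
drop 5:q onto {4:p}
drop 6:s onto {4:p}
ground layer = {0:u}
drop-orders for the pieces not yet dropped (sum over which currently-grounded one goes next):
  1 to go: {5} 1  {6} 1
  2 to go: {5,6} 2
  3 to go: {4,5,6} 2
  4 to go: {2,4,5,6} 2  {3,4,5,6} 2
  5 to go: {2,3,4,5,6} 4
  if 0:u drops first: 4 orders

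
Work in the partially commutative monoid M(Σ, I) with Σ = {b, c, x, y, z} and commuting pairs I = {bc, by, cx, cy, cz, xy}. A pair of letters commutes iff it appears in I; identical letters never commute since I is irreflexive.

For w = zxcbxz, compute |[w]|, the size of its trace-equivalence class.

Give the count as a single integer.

0(z) covers ∅
1(x) covers 0:z
2(c) covers ∅
3(b) covers 1:x
4(x) covers 3:b
5(z) covers 4:x
floor of heap: 0:z, 2:c
completions by unplaced set U, small U first (add the entries for U minus each lowest piece of U):
  |U|=1: {2}:1  {5}:1
  |U|=2: {2,5}:2  {4,5}:1
  |U|=3: {2,4,5}:3  {3,4,5}:1
  |U|=4: {1,3,4,5}:1  {2,3,4,5}:4
  start at 0(z): 5
  start at 2(c): 1
sum over floor = 6

6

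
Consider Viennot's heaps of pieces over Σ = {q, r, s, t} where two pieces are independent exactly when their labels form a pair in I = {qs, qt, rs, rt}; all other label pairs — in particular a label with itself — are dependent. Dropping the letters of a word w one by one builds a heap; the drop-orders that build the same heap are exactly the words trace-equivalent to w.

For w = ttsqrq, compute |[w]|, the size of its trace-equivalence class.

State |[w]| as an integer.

20

drop 0:t onto floor
drop 1:t onto {0:t}
drop 2:s onto {1:t}
drop 3:q onto floor
drop 4:r onto {3:q}
drop 5:q onto {4:r}
ground layer = {0:t, 3:q}
drop-orders for the pieces not yet dropped (sum over which currently-grounded one goes next):
  1 to go: {2} 1  {5} 1
  2 to go: {1,2} 1  {2,5} 2  {4,5} 1
  3 to go: {0,1,2} 1  {1,2,5} 3  {2,4,5} 3  {3,4,5} 1
  4 to go: {0,1,2,5} 4  {1,2,4,5} 6  {2,3,4,5} 4
  if 0:t drops first: 10 orders
  if 3:q drops first: 10 orders
heap linearizations: 20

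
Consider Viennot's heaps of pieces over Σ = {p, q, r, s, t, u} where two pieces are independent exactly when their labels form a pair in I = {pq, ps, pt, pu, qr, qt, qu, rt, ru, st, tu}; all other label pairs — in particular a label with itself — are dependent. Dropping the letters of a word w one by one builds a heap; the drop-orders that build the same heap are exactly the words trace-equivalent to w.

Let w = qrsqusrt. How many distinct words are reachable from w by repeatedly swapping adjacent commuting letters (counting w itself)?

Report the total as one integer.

#0=q has no predecessor
#1=r has no predecessor
#2=s depends on [0:q, 1:r]
#3=q depends on [2:s]
#4=u depends on [2:s]
#5=s depends on [3:q, 4:u]
#6=r depends on [5:s]
#7=t has no predecessor
sources: [0:q, 1:r, 7:t]
N(rest) = Σ N(rest − s) over sources s of rest; N(one piece) = 1:
  size 1 → [6]=1  [7]=1
  size 2 → [5,6]=1  [6,7]=2
  size 3 → [3,5,6]=1  [4,5,6]=1  [5,6,7]=3
  size 4 → [3,4,5,6]=2  [3,5,6,7]=4  [4,5,6,7]=4
  size 5 → [2,3,4,5,6]=2  [3,4,5,6,7]=10
  size 6 → [0,2,3,4,5,6]=2  [1,2,3,4,5,6]=2  [2,3,4,5,6,7]=12
  first=0(q) contributes 14
  first=1(r) contributes 14
  first=7(t) contributes 4
|[w]| = 32

32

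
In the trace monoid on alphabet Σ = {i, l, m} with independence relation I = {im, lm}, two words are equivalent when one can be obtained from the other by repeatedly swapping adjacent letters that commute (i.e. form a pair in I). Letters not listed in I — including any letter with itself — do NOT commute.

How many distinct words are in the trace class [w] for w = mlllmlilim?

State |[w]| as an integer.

120

piece 0:m — minimal
piece 1:l — minimal
piece 2:l rests on {1:l}
piece 3:l rests on {2:l}
piece 4:m rests on {0:m}
piece 5:l rests on {3:l}
piece 6:i rests on {5:l}
piece 7:l rests on {6:i}
piece 8:i rests on {7:l}
piece 9:m rests on {4:m}
minimal pieces: {0:m, 1:l}
ways to finish when only these pieces remain (= sum over removing one remaining piece with nothing left below it):
  1 left: {8}→1  {9}→1
  2 left: {4,9}→1  {7,8}→1  {8,9}→2
  3 left: {0,4,9}→1  {4,8,9}→3  {6,7,8}→1  {7,8,9}→3
  4 left: {0,4,8,9}→4  {4,7,8,9}→6  {5,6,7,8}→1  {6,7,8,9}→4
  5 left: {0,4,7,8,9}→10  {3,5,6,7,8}→1  {4,6,7,8,9}→10  {5,6,7,8,9}→5
  6 left: {0,4,6,7,8,9}→20  {2,3,5,6,7,8}→1  {3,5,6,7,8,9}→6  {4,5,6,7,8,9}→15
  7 left: {0,4,5,6,7,8,9}→35  {1,2,3,5,6,7,8}→1  {2,3,5,6,7,8,9}→7  {3,4,5,6,7,8,9}→21
  8 left: {0,3,4,5,6,7,8,9}→56  {1,2,3,5,6,7,8,9}→8  {2,3,4,5,6,7,8,9}→28
  placing 0:m first → 36 extensions
  placing 1:l first → 84 extensions
total linear extensions = 120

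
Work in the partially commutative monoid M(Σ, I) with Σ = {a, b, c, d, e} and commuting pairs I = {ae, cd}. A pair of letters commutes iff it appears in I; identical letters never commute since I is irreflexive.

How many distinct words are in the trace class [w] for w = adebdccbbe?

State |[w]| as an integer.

0(a) covers ∅
1(d) covers 0:a
2(e) covers 1:d
3(b) covers 2:e
4(d) covers 3:b
5(c) covers 3:b
6(c) covers 5:c
7(b) covers 4:d, 6:c
8(b) covers 7:b
9(e) covers 8:b
floor of heap: 0:a
completions by unplaced set U, small U first (add the entries for U minus each lowest piece of U):
  |U|=1: {9}:1
  |U|=2: {8,9}:1
  |U|=3: {7,8,9}:1
  |U|=4: {4,7,8,9}:1  {6,7,8,9}:1
  |U|=5: {4,6,7,8,9}:2  {5,6,7,8,9}:1
  |U|=6: {4,5,6,7,8,9}:3
  |U|=7: {3,4,5,6,7,8,9}:3
  |U|=8: {2,3,4,5,6,7,8,9}:3
  start at 0(a): 3

3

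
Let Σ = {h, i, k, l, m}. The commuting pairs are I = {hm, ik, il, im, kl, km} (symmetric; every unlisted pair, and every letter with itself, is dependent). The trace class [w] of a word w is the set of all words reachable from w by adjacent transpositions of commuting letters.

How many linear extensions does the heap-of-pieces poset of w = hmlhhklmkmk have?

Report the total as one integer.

40

0(h) covers ∅
1(m) covers ∅
2(l) covers 0:h, 1:m
3(h) covers 2:l
4(h) covers 3:h
5(k) covers 4:h
6(l) covers 4:h
7(m) covers 6:l
8(k) covers 5:k
9(m) covers 7:m
10(k) covers 8:k
floor of heap: 0:h, 1:m
completions by unplaced set U, small U first (add the entries for U minus each lowest piece of U):
  |U|=1: {9}:1  {10}:1
  |U|=2: {7,9}:1  {8,10}:1  {9,10}:2
  |U|=3: {5,8,10}:1  {6,7,9}:1  {7,9,10}:3  {8,9,10}:3
  |U|=4: {5,8,9,10}:4  {6,7,9,10}:4  {7,8,9,10}:6
  |U|=5: {5,7,8,9,10}:10  {6,7,8,9,10}:10
  |U|=6: {5,6,7,8,9,10}:20
  |U|=7: {4,5,6,7,8,9,10}:20
  |U|=8: {3,4,5,6,7,8,9,10}:20
  |U|=9: {2,3,4,5,6,7,8,9,10}:20
  start at 0(h): 20
  start at 1(m): 20
sum over floor = 40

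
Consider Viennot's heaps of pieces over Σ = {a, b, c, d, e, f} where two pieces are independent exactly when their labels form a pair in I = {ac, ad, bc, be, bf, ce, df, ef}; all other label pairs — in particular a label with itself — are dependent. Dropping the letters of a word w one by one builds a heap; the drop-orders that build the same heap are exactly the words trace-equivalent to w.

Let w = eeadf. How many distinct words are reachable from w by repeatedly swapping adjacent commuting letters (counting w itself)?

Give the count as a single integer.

3

piece 0:e — minimal
piece 1:e rests on {0:e}
piece 2:a rests on {1:e}
piece 3:d rests on {1:e}
piece 4:f rests on {2:a}
minimal pieces: {0:e}
ways to finish when only these pieces remain (= sum over removing one remaining piece with nothing left below it):
  1 left: {3}→1  {4}→1
  2 left: {2,4}→1  {3,4}→2
  3 left: {2,3,4}→3
  placing 0:e first → 3 extensions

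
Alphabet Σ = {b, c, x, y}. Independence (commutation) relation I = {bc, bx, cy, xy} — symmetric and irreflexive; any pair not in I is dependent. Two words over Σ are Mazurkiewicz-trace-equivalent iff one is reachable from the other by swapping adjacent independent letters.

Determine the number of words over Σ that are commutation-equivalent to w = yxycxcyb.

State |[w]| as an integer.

piece 0:y — minimal
piece 1:x — minimal
piece 2:y rests on {0:y}
piece 3:c rests on {1:x}
piece 4:x rests on {3:c}
piece 5:c rests on {4:x}
piece 6:y rests on {2:y}
piece 7:b rests on {6:y}
minimal pieces: {0:y, 1:x}
ways to finish when only these pieces remain (= sum over removing one remaining piece with nothing left below it):
  1 left: {5}→1  {7}→1
  2 left: {4,5}→1  {5,7}→2  {6,7}→1
  3 left: {2,6,7}→1  {3,4,5}→1  {4,5,7}→3  {5,6,7}→3
  4 left: {0,2,6,7}→1  {1,3,4,5}→1  {2,5,6,7}→4  {3,4,5,7}→4  {4,5,6,7}→6
  5 left: {0,2,5,6,7}→5  {1,3,4,5,7}→5  {2,4,5,6,7}→10  {3,4,5,6,7}→10
  6 left: {0,2,4,5,6,7}→15  {1,3,4,5,6,7}→15  {2,3,4,5,6,7}→20
  placing 0:y first → 35 extensions
  placing 1:x first → 35 extensions
total linear extensions = 70

70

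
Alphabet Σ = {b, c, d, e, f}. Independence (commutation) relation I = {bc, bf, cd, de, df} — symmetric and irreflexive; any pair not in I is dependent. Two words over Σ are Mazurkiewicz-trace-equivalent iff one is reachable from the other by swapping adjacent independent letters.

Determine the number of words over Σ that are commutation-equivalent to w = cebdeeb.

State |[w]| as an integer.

3

drop 0:c onto floor
drop 1:e onto {0:c}
drop 2:b onto {1:e}
drop 3:d onto {2:b}
drop 4:e onto {2:b}
drop 5:e onto {4:e}
drop 6:b onto {3:d, 5:e}
ground layer = {0:c}
drop-orders for the pieces not yet dropped (sum over which currently-grounded one goes next):
  1 to go: {6} 1
  2 to go: {3,6} 1  {5,6} 1
  3 to go: {3,5,6} 2  {4,5,6} 1
  4 to go: {3,4,5,6} 3
  5 to go: {2,3,4,5,6} 3
  if 0:c drops first: 3 orders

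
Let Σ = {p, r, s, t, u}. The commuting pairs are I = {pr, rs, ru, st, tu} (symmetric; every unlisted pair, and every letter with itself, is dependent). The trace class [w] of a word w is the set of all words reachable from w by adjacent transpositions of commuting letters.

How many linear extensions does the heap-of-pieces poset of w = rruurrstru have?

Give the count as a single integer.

210

piece 0:r — minimal
piece 1:r rests on {0:r}
piece 2:u — minimal
piece 3:u rests on {2:u}
piece 4:r rests on {1:r}
piece 5:r rests on {4:r}
piece 6:s rests on {3:u}
piece 7:t rests on {5:r}
piece 8:r rests on {7:t}
piece 9:u rests on {6:s}
minimal pieces: {0:r, 2:u}
ways to finish when only these pieces remain (= sum over removing one remaining piece with nothing left below it):
  1 left: {8}→1  {9}→1
  2 left: {6,9}→1  {7,8}→1  {8,9}→2
  3 left: {3,6,9}→1  {5,7,8}→1  {6,8,9}→3  {7,8,9}→3
  4 left: {2,3,6,9}→1  {3,6,8,9}→4  {4,5,7,8}→1  {5,7,8,9}→4  {6,7,8,9}→6
  5 left: {1,4,5,7,8}→1  {2,3,6,8,9}→5  {3,6,7,8,9}→10  {4,5,7,8,9}→5  {5,6,7,8,9}→10
  6 left: {0,1,4,5,7,8}→1  {1,4,5,7,8,9}→6  {2,3,6,7,8,9}→15  {3,5,6,7,8,9}→20  {4,5,6,7,8,9}→15
  7 left: {0,1,4,5,7,8,9}→7  {1,4,5,6,7,8,9}→21  {2,3,5,6,7,8,9}→35  {3,4,5,6,7,8,9}→35
  8 left: {0,1,4,5,6,7,8,9}→28  {1,3,4,5,6,7,8,9}→56  {2,3,4,5,6,7,8,9}→70
  placing 0:r first → 126 extensions
  placing 2:u first → 84 extensions
total linear extensions = 210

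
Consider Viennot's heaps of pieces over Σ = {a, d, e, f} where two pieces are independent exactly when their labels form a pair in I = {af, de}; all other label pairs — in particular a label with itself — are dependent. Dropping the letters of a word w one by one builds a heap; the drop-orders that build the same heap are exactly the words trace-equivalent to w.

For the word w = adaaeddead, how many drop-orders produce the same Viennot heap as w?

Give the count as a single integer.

6

0(a) covers ∅
1(d) covers 0:a
2(a) covers 1:d
3(a) covers 2:a
4(e) covers 3:a
5(d) covers 3:a
6(d) covers 5:d
7(e) covers 4:e
8(a) covers 6:d, 7:e
9(d) covers 8:a
floor of heap: 0:a
completions by unplaced set U, small U first (add the entries for U minus each lowest piece of U):
  |U|=1: {9}:1
  |U|=2: {8,9}:1
  |U|=3: {6,8,9}:1  {7,8,9}:1
  |U|=4: {4,7,8,9}:1  {5,6,8,9}:1  {6,7,8,9}:2
  |U|=5: {4,6,7,8,9}:3  {5,6,7,8,9}:3
  |U|=6: {4,5,6,7,8,9}:6
  |U|=7: {3,4,5,6,7,8,9}:6
  |U|=8: {2,3,4,5,6,7,8,9}:6
  start at 0(a): 6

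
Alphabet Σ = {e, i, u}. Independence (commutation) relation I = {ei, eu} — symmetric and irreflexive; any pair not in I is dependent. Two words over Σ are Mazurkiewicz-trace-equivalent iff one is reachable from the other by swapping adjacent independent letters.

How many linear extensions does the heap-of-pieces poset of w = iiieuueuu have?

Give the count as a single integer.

0(i) covers ∅
1(i) covers 0:i
2(i) covers 1:i
3(e) covers ∅
4(u) covers 2:i
5(u) covers 4:u
6(e) covers 3:e
7(u) covers 5:u
8(u) covers 7:u
floor of heap: 0:i, 3:e
completions by unplaced set U, small U first (add the entries for U minus each lowest piece of U):
  |U|=1: {6}:1  {8}:1
  |U|=2: {3,6}:1  {6,8}:2  {7,8}:1
  |U|=3: {3,6,8}:3  {5,7,8}:1  {6,7,8}:3
  |U|=4: {3,6,7,8}:6  {4,5,7,8}:1  {5,6,7,8}:4
  |U|=5: {2,4,5,7,8}:1  {3,5,6,7,8}:10  {4,5,6,7,8}:5
  |U|=6: {1,2,4,5,7,8}:1  {2,4,5,6,7,8}:6  {3,4,5,6,7,8}:15
  |U|=7: {0,1,2,4,5,7,8}:1  {1,2,4,5,6,7,8}:7  {2,3,4,5,6,7,8}:21
  start at 0(i): 28
  start at 3(e): 8
sum over floor = 36

36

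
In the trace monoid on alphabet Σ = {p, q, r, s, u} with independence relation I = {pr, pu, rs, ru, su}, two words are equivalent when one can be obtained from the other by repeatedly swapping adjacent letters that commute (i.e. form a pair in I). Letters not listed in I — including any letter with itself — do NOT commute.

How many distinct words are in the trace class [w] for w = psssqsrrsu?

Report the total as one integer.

30

#0=p has no predecessor
#1=s depends on [0:p]
#2=s depends on [1:s]
#3=s depends on [2:s]
#4=q depends on [3:s]
#5=s depends on [4:q]
#6=r depends on [4:q]
#7=r depends on [6:r]
#8=s depends on [5:s]
#9=u depends on [4:q]
sources: [0:p]
N(rest) = Σ N(rest − s) over sources s of rest; N(one piece) = 1:
  size 1 → [7]=1  [8]=1  [9]=1
  size 2 → [5,8]=1  [6,7]=1  [7,8]=2  [7,9]=2  [8,9]=2
  size 3 → [5,7,8]=3  [5,8,9]=3  [6,7,8]=3  [6,7,9]=3  [7,8,9]=6
  size 4 → [5,6,7,8]=6  [5,7,8,9]=12  [6,7,8,9]=12
  size 5 → [5,6,7,8,9]=30
  size 6 → [4,5,6,7,8,9]=30
  size 7 → [3,4,5,6,7,8,9]=30
  size 8 → [2,3,4,5,6,7,8,9]=30
  first=0(p) contributes 30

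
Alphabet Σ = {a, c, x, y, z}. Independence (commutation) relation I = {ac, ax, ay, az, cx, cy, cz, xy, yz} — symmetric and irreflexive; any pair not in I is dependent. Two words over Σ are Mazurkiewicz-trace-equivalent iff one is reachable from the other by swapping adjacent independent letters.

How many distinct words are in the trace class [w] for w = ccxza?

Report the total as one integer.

30

0(c) covers ∅
1(c) covers 0:c
2(x) covers ∅
3(z) covers 2:x
4(a) covers ∅
floor of heap: 0:c, 2:x, 4:a
completions by unplaced set U, small U first (add the entries for U minus each lowest piece of U):
  |U|=1: {1}:1  {3}:1  {4}:1
  |U|=2: {0,1}:1  {1,3}:2  {1,4}:2  {2,3}:1  {3,4}:2
  |U|=3: {0,1,3}:3  {0,1,4}:3  {1,2,3}:3  {1,3,4}:6  {2,3,4}:3
  start at 0(c): 12
  start at 2(x): 12
  start at 4(a): 6
sum over floor = 30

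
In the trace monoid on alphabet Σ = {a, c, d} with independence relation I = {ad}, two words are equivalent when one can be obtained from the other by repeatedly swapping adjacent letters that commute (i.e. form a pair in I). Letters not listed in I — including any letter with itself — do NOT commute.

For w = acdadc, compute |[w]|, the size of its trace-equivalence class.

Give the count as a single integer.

3

drop 0:a onto floor
drop 1:c onto {0:a}
drop 2:d onto {1:c}
drop 3:a onto {1:c}
drop 4:d onto {2:d}
drop 5:c onto {3:a, 4:d}
ground layer = {0:a}
drop-orders for the pieces not yet dropped (sum over which currently-grounded one goes next):
  1 to go: {5} 1
  2 to go: {3,5} 1  {4,5} 1
  3 to go: {2,4,5} 1  {3,4,5} 2
  4 to go: {2,3,4,5} 3
  if 0:a drops first: 3 orders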